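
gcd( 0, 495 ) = 495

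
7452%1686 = 708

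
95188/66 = 1442 + 8/33=1442.24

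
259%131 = 128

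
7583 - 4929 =2654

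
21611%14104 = 7507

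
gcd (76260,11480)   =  820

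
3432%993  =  453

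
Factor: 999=3^3*37^1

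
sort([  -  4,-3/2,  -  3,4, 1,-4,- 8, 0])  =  [  -  8,-4,-4, - 3, - 3/2,0, 1, 4 ] 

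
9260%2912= 524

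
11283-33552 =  - 22269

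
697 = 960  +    -  263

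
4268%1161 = 785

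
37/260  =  37/260= 0.14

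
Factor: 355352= 2^3*43^1 *1033^1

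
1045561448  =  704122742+341438706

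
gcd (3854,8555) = 1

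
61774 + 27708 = 89482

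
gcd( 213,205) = 1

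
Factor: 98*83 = 8134 =2^1 *7^2*83^1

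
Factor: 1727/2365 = 157/215  =  5^(  -  1)*43^( - 1)* 157^1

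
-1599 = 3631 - 5230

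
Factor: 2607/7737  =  869/2579 =11^1*79^1*2579^(-1 )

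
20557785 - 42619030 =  - 22061245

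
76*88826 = 6750776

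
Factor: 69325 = 5^2*47^1*59^1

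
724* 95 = 68780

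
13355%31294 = 13355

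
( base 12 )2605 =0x10E5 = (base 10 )4325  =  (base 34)3P7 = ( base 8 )10345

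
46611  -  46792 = - 181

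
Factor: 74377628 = 2^2 *13^1 * 19^1*83^1 * 907^1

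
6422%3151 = 120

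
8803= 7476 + 1327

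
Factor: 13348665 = 3^3*5^1*11^1*89^1 * 101^1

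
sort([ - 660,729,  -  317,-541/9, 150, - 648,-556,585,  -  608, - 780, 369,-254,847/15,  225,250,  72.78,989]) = [ - 780, - 660,-648,-608, -556,  -  317, - 254,-541/9, 847/15, 72.78,150,225,250,369, 585,729,989]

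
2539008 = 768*3306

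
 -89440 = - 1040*86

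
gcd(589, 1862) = 19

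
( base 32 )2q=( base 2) 1011010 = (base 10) 90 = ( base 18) 50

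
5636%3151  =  2485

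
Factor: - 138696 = - 2^3 * 3^1*5779^1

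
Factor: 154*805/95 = 2^1*7^2*11^1 * 19^(-1 )*23^1  =  24794/19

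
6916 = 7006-90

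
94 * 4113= 386622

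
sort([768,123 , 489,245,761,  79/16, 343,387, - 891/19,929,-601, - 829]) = [ - 829, - 601, - 891/19,  79/16, 123, 245,343,387,489,761,768 , 929 ]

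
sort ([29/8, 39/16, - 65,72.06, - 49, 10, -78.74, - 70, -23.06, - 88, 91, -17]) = [  -  88,-78.74, - 70 ,- 65  ,  -  49, - 23.06,-17,39/16, 29/8,10,72.06,91 ]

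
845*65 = 54925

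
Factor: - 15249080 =- 2^3*5^1*7^1 *11^1*4951^1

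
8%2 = 0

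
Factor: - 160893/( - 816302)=2^( - 1) * 3^3*59^1*61^( - 1 )*101^1*6691^( - 1)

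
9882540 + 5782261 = 15664801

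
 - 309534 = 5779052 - 6088586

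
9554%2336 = 210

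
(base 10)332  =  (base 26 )ck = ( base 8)514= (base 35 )9h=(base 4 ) 11030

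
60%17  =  9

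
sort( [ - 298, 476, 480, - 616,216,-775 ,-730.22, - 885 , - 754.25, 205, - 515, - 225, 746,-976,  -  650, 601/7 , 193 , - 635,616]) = [ - 976,-885,-775, - 754.25 ,- 730.22 , - 650, - 635, - 616,-515, - 298, - 225, 601/7, 193,  205,216,476,480, 616,746]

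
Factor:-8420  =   - 2^2  *5^1 * 421^1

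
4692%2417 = 2275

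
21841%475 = 466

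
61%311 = 61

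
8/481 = 8/481 = 0.02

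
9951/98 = 9951/98=101.54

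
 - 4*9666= - 38664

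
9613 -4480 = 5133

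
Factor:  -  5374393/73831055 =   -  5^( - 1)*19^( - 1 )*113^1*199^1*239^1* 777169^( - 1)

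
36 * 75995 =2735820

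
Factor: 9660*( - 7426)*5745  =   - 2^3*3^2*5^2 * 7^1*23^1*47^1*79^1*383^1 = -412118494200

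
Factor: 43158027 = 3^1*11^1*229^1*5711^1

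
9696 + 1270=10966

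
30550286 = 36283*842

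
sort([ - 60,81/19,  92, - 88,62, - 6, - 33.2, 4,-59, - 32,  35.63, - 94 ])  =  [ - 94, - 88, - 60,-59, - 33.2,  -  32, -6, 4,81/19, 35.63, 62, 92 ]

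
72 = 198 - 126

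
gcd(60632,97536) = 8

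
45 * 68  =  3060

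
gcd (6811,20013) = 7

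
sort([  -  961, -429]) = [ - 961, - 429]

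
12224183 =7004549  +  5219634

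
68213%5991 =2312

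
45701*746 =34092946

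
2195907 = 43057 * 51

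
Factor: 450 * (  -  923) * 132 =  - 54826200=-  2^3*3^3*5^2*11^1 * 13^1*71^1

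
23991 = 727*33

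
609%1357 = 609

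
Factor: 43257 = 3^1*14419^1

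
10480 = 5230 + 5250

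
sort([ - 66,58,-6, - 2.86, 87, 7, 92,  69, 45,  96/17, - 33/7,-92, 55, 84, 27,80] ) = [  -  92, - 66,-6,  -  33/7,-2.86 , 96/17,7, 27, 45,  55  ,  58, 69, 80,84,  87,92] 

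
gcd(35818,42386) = 2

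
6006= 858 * 7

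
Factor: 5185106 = 2^1*37^1*41^1 * 1709^1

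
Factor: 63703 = 63703^1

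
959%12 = 11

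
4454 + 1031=5485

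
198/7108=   99/3554 = 0.03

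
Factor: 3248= 2^4*7^1*29^1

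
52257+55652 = 107909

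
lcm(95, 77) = 7315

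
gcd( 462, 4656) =6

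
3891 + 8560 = 12451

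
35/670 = 7/134 = 0.05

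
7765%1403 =750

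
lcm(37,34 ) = 1258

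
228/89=228/89=2.56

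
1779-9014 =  - 7235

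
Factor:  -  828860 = -2^2*5^1*41443^1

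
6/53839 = 6/53839 =0.00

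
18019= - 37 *( - 487 )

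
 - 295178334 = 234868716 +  - 530047050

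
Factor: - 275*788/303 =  - 2^2*3^(- 1)*5^2*11^1*101^ ( - 1) *197^1 =-  216700/303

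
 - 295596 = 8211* (  -  36) 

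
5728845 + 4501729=10230574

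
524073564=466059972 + 58013592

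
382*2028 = 774696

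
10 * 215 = 2150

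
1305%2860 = 1305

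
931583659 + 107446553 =1039030212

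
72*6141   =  442152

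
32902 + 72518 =105420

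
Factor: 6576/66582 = 8/81 = 2^3*3^(  -  4)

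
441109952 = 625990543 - 184880591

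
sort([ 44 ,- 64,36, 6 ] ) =[ - 64, 6, 36 , 44] 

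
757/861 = 757/861 = 0.88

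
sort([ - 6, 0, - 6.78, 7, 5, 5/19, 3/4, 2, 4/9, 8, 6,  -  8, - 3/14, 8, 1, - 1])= [ - 8, - 6.78, - 6, - 1 , - 3/14, 0, 5/19,4/9, 3/4, 1, 2,  5,  6 , 7, 8, 8] 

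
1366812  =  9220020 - 7853208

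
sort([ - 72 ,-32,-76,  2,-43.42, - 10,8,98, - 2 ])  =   [ -76 , - 72, - 43.42,-32, - 10 , - 2,2, 8,  98]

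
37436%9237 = 488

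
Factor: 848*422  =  2^5* 53^1*211^1 = 357856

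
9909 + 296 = 10205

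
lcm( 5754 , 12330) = 86310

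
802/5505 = 802/5505 = 0.15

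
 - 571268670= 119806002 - 691074672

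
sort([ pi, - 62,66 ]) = [ - 62,pi,  66 ] 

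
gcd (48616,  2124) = 236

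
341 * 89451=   30502791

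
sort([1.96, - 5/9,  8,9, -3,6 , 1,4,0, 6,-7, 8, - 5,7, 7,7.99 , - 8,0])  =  [ - 8,-7, - 5, - 3,  -  5/9,0,0,1 , 1.96, 4,6,6,7, 7,7.99, 8, 8,9 ]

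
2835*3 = 8505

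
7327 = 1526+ 5801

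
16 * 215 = 3440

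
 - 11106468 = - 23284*477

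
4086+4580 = 8666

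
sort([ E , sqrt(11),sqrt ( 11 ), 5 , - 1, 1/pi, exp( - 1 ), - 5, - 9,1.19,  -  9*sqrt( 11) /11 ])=[ - 9,-5, - 9 * sqrt( 11) /11,-1, 1/pi, exp ( - 1 ),  1.19, E, sqrt ( 11 ), sqrt( 11), 5 ] 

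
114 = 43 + 71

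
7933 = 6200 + 1733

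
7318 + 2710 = 10028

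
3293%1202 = 889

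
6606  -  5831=775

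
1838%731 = 376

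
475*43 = 20425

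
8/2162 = 4/1081 = 0.00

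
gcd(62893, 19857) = 1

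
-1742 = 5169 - 6911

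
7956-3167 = 4789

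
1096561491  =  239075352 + 857486139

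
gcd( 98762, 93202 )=2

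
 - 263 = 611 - 874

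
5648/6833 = 5648/6833=0.83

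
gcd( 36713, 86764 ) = 1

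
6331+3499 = 9830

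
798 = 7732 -6934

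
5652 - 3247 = 2405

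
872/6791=872/6791 = 0.13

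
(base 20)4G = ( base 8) 140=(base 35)2Q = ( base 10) 96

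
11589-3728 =7861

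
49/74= 49/74 =0.66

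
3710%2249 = 1461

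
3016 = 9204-6188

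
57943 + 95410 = 153353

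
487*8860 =4314820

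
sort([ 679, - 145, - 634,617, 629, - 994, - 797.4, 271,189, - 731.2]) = [-994, - 797.4,-731.2, - 634,-145,189,271, 617, 629, 679]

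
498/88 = 249/44=5.66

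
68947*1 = 68947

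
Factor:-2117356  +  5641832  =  2^2*881119^1 = 3524476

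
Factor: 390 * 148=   57720 =2^3* 3^1* 5^1*13^1*37^1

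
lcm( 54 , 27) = 54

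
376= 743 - 367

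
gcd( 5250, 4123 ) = 7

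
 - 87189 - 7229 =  - 94418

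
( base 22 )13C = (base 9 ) 684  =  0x232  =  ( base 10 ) 562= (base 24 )na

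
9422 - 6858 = 2564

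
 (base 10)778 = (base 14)3D8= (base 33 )nj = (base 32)OA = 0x30a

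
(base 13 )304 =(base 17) 1D1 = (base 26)jh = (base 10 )511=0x1FF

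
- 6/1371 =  - 1  +  455/457 = - 0.00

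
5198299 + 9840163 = 15038462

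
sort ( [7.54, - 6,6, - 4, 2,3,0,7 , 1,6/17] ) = [ - 6,-4,0, 6/17,1,2,3,  6,7,7.54 ] 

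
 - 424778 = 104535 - 529313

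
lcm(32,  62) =992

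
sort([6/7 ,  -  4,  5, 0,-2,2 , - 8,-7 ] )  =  [  -  8,-7,- 4, -2,0, 6/7, 2,5]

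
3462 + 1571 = 5033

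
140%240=140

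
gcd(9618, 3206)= 3206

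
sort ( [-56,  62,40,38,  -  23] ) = [ - 56, - 23, 38, 40, 62]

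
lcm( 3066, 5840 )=122640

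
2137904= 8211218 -6073314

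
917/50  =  18 + 17/50 = 18.34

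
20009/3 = 20009/3 = 6669.67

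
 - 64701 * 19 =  - 1229319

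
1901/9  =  1901/9=211.22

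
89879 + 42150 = 132029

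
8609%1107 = 860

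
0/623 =0=0.00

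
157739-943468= - 785729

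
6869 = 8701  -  1832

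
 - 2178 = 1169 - 3347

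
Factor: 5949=3^2*661^1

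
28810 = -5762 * ( -5)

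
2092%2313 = 2092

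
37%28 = 9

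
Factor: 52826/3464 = 61/4=2^( - 2)*61^1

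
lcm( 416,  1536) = 19968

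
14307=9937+4370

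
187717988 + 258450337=446168325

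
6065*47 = 285055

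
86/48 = 43/24 = 1.79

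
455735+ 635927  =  1091662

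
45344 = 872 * 52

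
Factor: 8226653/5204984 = 2^(-3)*650623^( - 1)*8226653^1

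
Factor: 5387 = 5387^1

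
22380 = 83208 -60828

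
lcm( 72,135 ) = 1080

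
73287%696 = 207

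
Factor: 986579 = 11^1*89689^1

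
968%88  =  0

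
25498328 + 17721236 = 43219564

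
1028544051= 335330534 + 693213517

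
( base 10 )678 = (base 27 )P3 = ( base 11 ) 567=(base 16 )2A6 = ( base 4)22212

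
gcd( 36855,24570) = 12285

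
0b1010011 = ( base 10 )83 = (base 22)3H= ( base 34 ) 2f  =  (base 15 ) 58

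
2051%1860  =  191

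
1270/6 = 635/3= 211.67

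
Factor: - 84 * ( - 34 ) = 2^3 * 3^1 * 7^1*17^1 = 2856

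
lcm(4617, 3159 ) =60021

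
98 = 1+97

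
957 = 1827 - 870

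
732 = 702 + 30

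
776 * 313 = 242888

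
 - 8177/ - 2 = 8177/2= 4088.50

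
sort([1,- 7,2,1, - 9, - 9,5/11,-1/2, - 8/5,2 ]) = [ - 9,-9, - 7, - 8/5, - 1/2,5/11,1,1,  2,2]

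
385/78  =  4 + 73/78 = 4.94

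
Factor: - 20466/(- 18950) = 3^3*5^( -2) = 27/25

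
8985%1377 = 723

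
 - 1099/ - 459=2  +  181/459 = 2.39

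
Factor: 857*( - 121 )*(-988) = 102452636= 2^2*11^2  *13^1*19^1 * 857^1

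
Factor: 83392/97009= 2^6 *11^( - 1 ) * 1303^1*8819^( - 1)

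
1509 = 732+777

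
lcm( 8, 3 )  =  24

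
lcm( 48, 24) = 48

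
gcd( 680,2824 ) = 8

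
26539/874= 30 + 319/874  =  30.36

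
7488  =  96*78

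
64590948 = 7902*8174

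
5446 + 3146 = 8592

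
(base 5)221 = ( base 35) 1q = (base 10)61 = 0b111101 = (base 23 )2F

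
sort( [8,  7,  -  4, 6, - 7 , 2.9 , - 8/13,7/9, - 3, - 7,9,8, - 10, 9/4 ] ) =[ - 10, - 7,  -  7, - 4, - 3,- 8/13,7/9,  9/4,2.9,6,7 , 8,8,9]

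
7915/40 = 1583/8=197.88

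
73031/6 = 73031/6 = 12171.83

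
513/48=10  +  11/16 = 10.69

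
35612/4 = 8903=8903.00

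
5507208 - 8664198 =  - 3156990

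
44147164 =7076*6239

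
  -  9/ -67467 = 3/22489 = 0.00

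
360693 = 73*4941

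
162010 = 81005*2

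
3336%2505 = 831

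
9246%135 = 66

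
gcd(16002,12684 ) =42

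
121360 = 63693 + 57667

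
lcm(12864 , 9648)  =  38592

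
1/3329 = 1/3329 = 0.00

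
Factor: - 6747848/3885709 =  - 2^3*19^( - 1)*107^1*7883^1* 204511^ ( - 1) 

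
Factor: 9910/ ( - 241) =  - 2^1 * 5^1 * 241^( - 1)*991^1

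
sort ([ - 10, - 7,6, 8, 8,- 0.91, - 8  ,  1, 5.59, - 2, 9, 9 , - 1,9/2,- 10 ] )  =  [ - 10, - 10, - 8,-7,-2,  -  1, - 0.91, 1,  9/2,5.59, 6,8, 8,9,  9 ]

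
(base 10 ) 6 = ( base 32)6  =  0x6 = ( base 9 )6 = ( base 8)6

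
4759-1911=2848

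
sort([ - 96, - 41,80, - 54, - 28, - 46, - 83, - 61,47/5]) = [ - 96, - 83,-61, - 54,  -  46,  -  41, - 28,47/5 , 80 ]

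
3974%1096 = 686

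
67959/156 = 435  +  33/52= 435.63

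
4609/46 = 4609/46 = 100.20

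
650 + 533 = 1183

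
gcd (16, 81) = 1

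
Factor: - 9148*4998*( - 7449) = 340580973096 = 2^3 * 3^2*7^2*13^1*17^1*191^1 * 2287^1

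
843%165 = 18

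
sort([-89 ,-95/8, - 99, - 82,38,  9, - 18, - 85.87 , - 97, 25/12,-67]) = [  -  99,-97, - 89,-85.87,-82,-67, - 18, -95/8,25/12, 9, 38]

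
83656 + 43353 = 127009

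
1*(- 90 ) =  - 90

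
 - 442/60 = - 221/30 = - 7.37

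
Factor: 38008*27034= 2^4*7^1* 1931^1*4751^1 = 1027508272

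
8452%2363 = 1363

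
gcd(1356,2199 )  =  3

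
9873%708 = 669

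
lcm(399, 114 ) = 798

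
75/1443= 25/481   =  0.05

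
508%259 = 249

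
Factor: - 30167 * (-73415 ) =2214710305 = 5^1*97^1*311^1 *14683^1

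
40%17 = 6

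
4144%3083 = 1061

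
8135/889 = 9+134/889 = 9.15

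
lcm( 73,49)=3577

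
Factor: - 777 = - 3^1*7^1 * 37^1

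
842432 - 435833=406599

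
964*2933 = 2827412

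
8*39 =312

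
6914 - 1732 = 5182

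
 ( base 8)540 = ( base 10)352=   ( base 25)e2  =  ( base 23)f7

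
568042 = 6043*94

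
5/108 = 5/108 = 0.05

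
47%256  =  47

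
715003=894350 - 179347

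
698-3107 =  - 2409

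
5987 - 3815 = 2172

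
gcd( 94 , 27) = 1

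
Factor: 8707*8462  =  2^1* 4231^1*8707^1=   73678634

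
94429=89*1061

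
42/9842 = 3/703 = 0.00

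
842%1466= 842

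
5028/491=5028/491 = 10.24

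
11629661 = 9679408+1950253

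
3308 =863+2445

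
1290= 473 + 817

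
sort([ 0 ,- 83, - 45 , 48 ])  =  [-83,-45,0, 48] 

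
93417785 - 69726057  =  23691728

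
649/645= 1  +  4/645 = 1.01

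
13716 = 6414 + 7302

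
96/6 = 16 = 16.00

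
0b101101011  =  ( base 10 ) 363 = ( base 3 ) 111110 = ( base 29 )cf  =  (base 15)193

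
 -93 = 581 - 674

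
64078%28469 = 7140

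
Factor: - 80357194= - 2^1*19^1  *  439^1*4817^1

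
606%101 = 0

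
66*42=2772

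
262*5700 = 1493400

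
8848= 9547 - 699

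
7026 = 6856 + 170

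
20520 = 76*270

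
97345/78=1248+1/78 = 1248.01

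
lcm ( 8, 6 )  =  24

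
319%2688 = 319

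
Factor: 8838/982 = 3^2 = 9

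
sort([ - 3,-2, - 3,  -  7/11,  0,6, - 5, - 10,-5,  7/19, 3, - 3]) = [ -10,- 5, - 5,-3,- 3,  -  3, - 2, -7/11 , 0, 7/19, 3,  6 ]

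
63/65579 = 63/65579 = 0.00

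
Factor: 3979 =23^1*173^1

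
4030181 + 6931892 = 10962073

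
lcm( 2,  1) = 2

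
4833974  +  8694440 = 13528414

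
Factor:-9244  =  -2^2*2311^1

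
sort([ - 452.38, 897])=[ - 452.38, 897]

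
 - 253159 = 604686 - 857845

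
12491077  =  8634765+3856312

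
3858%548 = 22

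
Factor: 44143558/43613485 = 2^1 * 5^( - 1 )*73^ (  -  1)*119489^( - 1)*22071779^1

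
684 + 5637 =6321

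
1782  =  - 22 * ( - 81 ) 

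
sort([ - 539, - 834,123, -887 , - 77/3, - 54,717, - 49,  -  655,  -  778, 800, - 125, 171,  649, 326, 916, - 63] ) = [ - 887, - 834, - 778, - 655 , - 539, - 125,  -  63, - 54, - 49 ,-77/3,123, 171,326,649, 717, 800, 916 ]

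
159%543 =159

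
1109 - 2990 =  - 1881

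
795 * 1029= 818055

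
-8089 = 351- 8440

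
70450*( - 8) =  - 563600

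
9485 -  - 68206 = 77691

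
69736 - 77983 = - 8247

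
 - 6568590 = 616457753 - 623026343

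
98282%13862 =1248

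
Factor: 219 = 3^1*73^1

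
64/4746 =32/2373 = 0.01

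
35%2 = 1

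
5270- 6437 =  - 1167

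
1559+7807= 9366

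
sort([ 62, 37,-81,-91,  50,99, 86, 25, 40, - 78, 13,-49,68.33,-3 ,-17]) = [  -  91,-81, - 78,-49,-17,-3, 13, 25,37,40, 50 , 62, 68.33,86 , 99 ]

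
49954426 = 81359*614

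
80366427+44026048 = 124392475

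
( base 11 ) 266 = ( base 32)9Q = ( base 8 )472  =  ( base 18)h8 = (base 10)314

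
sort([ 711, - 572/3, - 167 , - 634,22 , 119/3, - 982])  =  [ - 982,-634, - 572/3, - 167,22, 119/3, 711]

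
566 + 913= 1479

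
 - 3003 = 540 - 3543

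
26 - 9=17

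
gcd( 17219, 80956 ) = 1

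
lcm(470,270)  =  12690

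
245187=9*27243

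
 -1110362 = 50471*( - 22 ) 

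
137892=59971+77921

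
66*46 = 3036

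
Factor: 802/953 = 2^1 * 401^1 * 953^( - 1 )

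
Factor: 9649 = 9649^1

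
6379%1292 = 1211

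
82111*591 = 48527601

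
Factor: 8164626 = 2^1*3^1* 563^1 * 2417^1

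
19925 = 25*797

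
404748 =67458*6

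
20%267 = 20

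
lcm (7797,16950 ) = 389850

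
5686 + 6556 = 12242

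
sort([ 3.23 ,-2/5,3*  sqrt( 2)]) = [ - 2/5,3.23,3 * sqrt( 2)]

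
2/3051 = 2/3051 =0.00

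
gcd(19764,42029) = 61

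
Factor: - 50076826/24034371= -2^1*3^( - 1 )*41^1*173^(- 1 )* 233^1*2621^1*46309^( - 1)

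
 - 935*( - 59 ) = 55165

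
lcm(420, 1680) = 1680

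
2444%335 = 99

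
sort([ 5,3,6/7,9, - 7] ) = [  -  7,6/7,3,5 , 9 ]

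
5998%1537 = 1387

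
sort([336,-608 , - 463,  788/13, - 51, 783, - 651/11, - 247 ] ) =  [ - 608,- 463,  -  247, - 651/11, - 51, 788/13,336,783]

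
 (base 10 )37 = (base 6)101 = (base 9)41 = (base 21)1G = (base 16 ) 25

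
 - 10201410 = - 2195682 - 8005728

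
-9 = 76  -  85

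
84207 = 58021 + 26186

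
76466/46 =38233/23  =  1662.30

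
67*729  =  48843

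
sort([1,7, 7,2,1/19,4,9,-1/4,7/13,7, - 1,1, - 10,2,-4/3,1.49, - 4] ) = [ - 10 , - 4,  -  4/3, - 1, - 1/4,  1/19,7/13,1, 1,1.49, 2,2,4,7,7,7,9]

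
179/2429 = 179/2429 =0.07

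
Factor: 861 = 3^1*7^1*41^1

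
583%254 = 75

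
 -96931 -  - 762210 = 665279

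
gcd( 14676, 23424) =12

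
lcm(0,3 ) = 0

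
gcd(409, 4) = 1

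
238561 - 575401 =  - 336840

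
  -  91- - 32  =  -59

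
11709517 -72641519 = -60932002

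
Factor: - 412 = - 2^2*103^1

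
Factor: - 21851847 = -3^2 * 53^1 * 61^1*751^1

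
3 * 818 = 2454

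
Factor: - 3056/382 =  - 2^3 = - 8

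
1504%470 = 94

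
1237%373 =118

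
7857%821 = 468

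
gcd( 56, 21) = 7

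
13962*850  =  11867700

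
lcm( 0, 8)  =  0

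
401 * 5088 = 2040288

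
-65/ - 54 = 1+ 11/54 = 1.20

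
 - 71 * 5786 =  - 410806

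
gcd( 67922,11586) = 2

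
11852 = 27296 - 15444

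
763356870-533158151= 230198719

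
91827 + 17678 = 109505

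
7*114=798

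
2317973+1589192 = 3907165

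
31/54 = 31/54 = 0.57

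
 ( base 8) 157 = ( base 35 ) 36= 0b1101111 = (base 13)87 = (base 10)111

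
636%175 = 111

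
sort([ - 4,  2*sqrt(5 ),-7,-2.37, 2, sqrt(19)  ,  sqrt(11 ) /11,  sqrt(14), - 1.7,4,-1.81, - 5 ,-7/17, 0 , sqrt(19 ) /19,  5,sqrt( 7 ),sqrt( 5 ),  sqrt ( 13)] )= [ - 7,  -  5,-4, - 2.37 ,-1.81,-1.7,- 7/17,0,sqrt(19 ) /19,sqrt(11 )/11 , 2, sqrt( 5) , sqrt(7),sqrt( 13), sqrt(14 ), 4,  sqrt(19 ),2*sqrt( 5 ), 5] 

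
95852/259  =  95852/259 = 370.08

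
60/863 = 60/863 = 0.07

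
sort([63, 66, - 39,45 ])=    [ - 39,  45,63,  66]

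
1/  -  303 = - 1/303 = -0.00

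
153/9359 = 153/9359 = 0.02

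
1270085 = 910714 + 359371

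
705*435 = 306675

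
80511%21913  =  14772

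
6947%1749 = 1700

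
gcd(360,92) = 4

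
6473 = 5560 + 913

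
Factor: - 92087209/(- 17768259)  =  3^( - 2)*23^( - 1)* 29^1*43^1*73847^1*85837^(-1)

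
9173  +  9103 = 18276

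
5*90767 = 453835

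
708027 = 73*9699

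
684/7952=171/1988 = 0.09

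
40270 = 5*8054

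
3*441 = 1323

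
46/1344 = 23/672 = 0.03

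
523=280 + 243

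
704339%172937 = 12591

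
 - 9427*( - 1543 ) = 14545861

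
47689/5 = 47689/5 = 9537.80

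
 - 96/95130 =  - 1 + 15839/15855 = - 0.00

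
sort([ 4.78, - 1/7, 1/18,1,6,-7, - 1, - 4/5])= [ - 7, - 1, - 4/5, - 1/7,1/18 , 1,4.78, 6] 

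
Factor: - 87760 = -2^4*5^1*1097^1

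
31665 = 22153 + 9512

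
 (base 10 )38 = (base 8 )46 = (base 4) 212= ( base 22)1g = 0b100110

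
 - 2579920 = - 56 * 46070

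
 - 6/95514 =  - 1 + 15918/15919 = - 0.00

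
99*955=94545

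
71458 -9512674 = - 9441216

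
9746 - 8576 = 1170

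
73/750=73/750=0.10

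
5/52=5/52 = 0.10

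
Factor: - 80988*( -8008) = 648551904 =2^5*3^1*7^1*11^1*13^1* 17^1*397^1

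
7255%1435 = 80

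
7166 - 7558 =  - 392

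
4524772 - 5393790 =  - 869018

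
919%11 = 6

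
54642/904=60 + 201/452 = 60.44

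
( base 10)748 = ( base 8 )1354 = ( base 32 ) NC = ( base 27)10J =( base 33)MM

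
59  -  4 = 55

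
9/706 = 9/706 = 0.01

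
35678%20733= 14945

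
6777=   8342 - 1565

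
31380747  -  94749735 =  - 63368988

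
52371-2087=50284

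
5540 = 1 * 5540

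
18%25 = 18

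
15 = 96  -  81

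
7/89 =7/89 = 0.08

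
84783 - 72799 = 11984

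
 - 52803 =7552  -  60355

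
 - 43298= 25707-69005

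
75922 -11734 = 64188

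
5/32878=5/32878=0.00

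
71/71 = 1=1.00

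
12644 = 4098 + 8546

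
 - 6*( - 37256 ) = 223536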